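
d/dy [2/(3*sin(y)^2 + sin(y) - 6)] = -2*(6*sin(y) + 1)*cos(y)/(3*sin(y)^2 + sin(y) - 6)^2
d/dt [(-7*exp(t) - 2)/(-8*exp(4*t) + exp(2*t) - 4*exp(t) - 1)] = (-2*(7*exp(t) + 2)*(16*exp(3*t) - exp(t) + 2) + 56*exp(4*t) - 7*exp(2*t) + 28*exp(t) + 7)*exp(t)/(8*exp(4*t) - exp(2*t) + 4*exp(t) + 1)^2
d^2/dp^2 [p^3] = 6*p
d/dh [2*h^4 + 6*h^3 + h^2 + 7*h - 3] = 8*h^3 + 18*h^2 + 2*h + 7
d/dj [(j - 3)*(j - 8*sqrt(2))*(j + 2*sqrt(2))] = 3*j^2 - 12*sqrt(2)*j - 6*j - 32 + 18*sqrt(2)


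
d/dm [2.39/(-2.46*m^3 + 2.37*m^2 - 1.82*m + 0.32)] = (17.6382*m^2 - 11.3286*m + 4.3498)/(2.46*m^3 - 2.37*m^2 + 1.82*m - 0.32)^2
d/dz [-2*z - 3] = -2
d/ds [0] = 0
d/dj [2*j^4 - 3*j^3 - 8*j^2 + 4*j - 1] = 8*j^3 - 9*j^2 - 16*j + 4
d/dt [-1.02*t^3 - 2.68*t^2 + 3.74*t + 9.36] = -3.06*t^2 - 5.36*t + 3.74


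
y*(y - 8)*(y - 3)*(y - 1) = y^4 - 12*y^3 + 35*y^2 - 24*y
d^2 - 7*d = d*(d - 7)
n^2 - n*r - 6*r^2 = (n - 3*r)*(n + 2*r)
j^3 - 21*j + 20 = (j - 4)*(j - 1)*(j + 5)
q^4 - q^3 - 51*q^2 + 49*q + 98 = (q - 7)*(q - 2)*(q + 1)*(q + 7)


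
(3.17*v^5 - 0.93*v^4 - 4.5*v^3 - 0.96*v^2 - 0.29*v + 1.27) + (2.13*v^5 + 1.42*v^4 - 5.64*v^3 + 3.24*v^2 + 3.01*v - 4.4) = 5.3*v^5 + 0.49*v^4 - 10.14*v^3 + 2.28*v^2 + 2.72*v - 3.13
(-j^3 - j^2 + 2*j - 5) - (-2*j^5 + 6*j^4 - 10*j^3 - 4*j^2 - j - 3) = 2*j^5 - 6*j^4 + 9*j^3 + 3*j^2 + 3*j - 2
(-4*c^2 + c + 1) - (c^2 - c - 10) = -5*c^2 + 2*c + 11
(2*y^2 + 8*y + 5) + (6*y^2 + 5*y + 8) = 8*y^2 + 13*y + 13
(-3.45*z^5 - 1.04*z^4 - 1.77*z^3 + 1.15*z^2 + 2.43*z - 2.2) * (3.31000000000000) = -11.4195*z^5 - 3.4424*z^4 - 5.8587*z^3 + 3.8065*z^2 + 8.0433*z - 7.282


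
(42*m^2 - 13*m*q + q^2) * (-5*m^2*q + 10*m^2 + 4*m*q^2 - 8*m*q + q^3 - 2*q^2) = -210*m^4*q + 420*m^4 + 233*m^3*q^2 - 466*m^3*q - 15*m^2*q^3 + 30*m^2*q^2 - 9*m*q^4 + 18*m*q^3 + q^5 - 2*q^4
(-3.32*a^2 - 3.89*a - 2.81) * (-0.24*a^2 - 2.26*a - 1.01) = 0.7968*a^4 + 8.4368*a^3 + 12.819*a^2 + 10.2795*a + 2.8381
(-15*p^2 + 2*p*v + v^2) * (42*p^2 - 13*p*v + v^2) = -630*p^4 + 279*p^3*v + p^2*v^2 - 11*p*v^3 + v^4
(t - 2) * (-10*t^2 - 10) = -10*t^3 + 20*t^2 - 10*t + 20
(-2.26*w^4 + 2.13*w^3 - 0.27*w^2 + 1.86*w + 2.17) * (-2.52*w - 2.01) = 5.6952*w^5 - 0.825*w^4 - 3.6009*w^3 - 4.1445*w^2 - 9.207*w - 4.3617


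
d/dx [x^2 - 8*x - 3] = 2*x - 8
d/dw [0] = 0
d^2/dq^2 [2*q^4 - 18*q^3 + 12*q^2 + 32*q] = 24*q^2 - 108*q + 24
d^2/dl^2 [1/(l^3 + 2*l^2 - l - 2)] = 2*(-(3*l + 2)*(l^3 + 2*l^2 - l - 2) + (3*l^2 + 4*l - 1)^2)/(l^3 + 2*l^2 - l - 2)^3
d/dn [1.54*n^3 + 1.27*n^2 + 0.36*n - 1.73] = 4.62*n^2 + 2.54*n + 0.36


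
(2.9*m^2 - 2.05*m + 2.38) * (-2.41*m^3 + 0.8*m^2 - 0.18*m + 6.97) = -6.989*m^5 + 7.2605*m^4 - 7.8978*m^3 + 22.486*m^2 - 14.7169*m + 16.5886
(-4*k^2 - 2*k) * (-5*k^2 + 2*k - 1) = 20*k^4 + 2*k^3 + 2*k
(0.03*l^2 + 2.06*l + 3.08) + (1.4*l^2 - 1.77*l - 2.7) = 1.43*l^2 + 0.29*l + 0.38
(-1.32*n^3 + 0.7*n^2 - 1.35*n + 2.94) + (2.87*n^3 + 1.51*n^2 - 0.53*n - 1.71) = 1.55*n^3 + 2.21*n^2 - 1.88*n + 1.23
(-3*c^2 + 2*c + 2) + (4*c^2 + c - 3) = c^2 + 3*c - 1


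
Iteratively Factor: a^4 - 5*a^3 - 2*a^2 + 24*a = (a - 3)*(a^3 - 2*a^2 - 8*a) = a*(a - 3)*(a^2 - 2*a - 8) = a*(a - 4)*(a - 3)*(a + 2)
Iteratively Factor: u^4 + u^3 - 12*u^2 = (u - 3)*(u^3 + 4*u^2) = u*(u - 3)*(u^2 + 4*u) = u^2*(u - 3)*(u + 4)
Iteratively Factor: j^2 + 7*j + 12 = (j + 4)*(j + 3)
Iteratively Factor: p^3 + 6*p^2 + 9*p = (p + 3)*(p^2 + 3*p) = p*(p + 3)*(p + 3)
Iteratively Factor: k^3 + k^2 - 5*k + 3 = (k - 1)*(k^2 + 2*k - 3) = (k - 1)*(k + 3)*(k - 1)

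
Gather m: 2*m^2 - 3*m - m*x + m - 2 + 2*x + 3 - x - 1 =2*m^2 + m*(-x - 2) + x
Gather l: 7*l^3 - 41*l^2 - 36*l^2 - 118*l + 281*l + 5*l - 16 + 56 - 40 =7*l^3 - 77*l^2 + 168*l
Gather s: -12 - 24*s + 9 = -24*s - 3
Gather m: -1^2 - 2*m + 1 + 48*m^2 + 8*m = 48*m^2 + 6*m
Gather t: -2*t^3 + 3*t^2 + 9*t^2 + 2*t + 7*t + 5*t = -2*t^3 + 12*t^2 + 14*t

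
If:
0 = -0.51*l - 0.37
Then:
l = -0.73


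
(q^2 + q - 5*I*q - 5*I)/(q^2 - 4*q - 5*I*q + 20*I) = (q + 1)/(q - 4)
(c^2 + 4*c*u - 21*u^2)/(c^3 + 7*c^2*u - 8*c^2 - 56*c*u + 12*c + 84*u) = (c - 3*u)/(c^2 - 8*c + 12)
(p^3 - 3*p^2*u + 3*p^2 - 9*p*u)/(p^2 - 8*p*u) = (p^2 - 3*p*u + 3*p - 9*u)/(p - 8*u)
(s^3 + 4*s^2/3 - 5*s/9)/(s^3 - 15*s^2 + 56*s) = (9*s^2 + 12*s - 5)/(9*(s^2 - 15*s + 56))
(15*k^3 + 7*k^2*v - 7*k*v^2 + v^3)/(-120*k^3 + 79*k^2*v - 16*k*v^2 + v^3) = (k + v)/(-8*k + v)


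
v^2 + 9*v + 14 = (v + 2)*(v + 7)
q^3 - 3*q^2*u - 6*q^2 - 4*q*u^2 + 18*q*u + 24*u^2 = (q - 6)*(q - 4*u)*(q + u)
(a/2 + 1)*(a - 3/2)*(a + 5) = a^3/2 + 11*a^2/4 - a/4 - 15/2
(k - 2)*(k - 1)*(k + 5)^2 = k^4 + 7*k^3 - 3*k^2 - 55*k + 50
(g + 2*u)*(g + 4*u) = g^2 + 6*g*u + 8*u^2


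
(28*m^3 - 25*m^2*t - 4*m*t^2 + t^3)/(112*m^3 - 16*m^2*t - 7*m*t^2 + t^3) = (-m + t)/(-4*m + t)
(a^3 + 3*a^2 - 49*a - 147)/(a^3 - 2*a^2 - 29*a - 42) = (a + 7)/(a + 2)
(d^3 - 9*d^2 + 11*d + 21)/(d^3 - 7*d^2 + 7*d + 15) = (d - 7)/(d - 5)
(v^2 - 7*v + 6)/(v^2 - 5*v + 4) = (v - 6)/(v - 4)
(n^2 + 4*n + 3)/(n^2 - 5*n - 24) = (n + 1)/(n - 8)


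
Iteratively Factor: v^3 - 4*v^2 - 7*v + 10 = (v - 5)*(v^2 + v - 2) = (v - 5)*(v + 2)*(v - 1)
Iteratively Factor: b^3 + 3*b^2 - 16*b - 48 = (b - 4)*(b^2 + 7*b + 12) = (b - 4)*(b + 3)*(b + 4)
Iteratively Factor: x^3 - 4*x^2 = (x)*(x^2 - 4*x) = x^2*(x - 4)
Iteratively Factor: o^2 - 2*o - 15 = (o + 3)*(o - 5)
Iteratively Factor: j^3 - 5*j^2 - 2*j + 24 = (j - 3)*(j^2 - 2*j - 8) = (j - 4)*(j - 3)*(j + 2)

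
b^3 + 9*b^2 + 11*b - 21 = (b - 1)*(b + 3)*(b + 7)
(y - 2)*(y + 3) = y^2 + y - 6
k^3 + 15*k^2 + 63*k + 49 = (k + 1)*(k + 7)^2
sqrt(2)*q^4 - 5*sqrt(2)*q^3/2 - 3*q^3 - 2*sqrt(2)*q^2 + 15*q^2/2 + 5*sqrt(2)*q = q*(q - 5/2)*(q - 2*sqrt(2))*(sqrt(2)*q + 1)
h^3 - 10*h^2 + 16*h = h*(h - 8)*(h - 2)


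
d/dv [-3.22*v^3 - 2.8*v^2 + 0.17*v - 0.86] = -9.66*v^2 - 5.6*v + 0.17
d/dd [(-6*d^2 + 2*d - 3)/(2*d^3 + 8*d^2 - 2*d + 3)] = 2*d*(6*d^3 - 4*d^2 + 7*d + 6)/(4*d^6 + 32*d^5 + 56*d^4 - 20*d^3 + 52*d^2 - 12*d + 9)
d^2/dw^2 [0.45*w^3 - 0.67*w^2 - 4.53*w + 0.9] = 2.7*w - 1.34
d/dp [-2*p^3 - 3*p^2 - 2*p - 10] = -6*p^2 - 6*p - 2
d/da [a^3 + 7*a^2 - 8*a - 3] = 3*a^2 + 14*a - 8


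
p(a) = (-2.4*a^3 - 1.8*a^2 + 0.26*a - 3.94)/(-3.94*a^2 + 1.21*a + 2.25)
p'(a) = (7.88*a - 1.21)*(-2.4*a^3 - 1.8*a^2 + 0.26*a - 3.94)/(-3.94*a^2 + 1.21*a + 2.25)^2 + (-7.2*a^2 - 3.6*a + 0.26)/(-3.94*a^2 + 1.21*a + 2.25)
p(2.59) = 2.71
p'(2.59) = 0.25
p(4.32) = 3.48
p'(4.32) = 0.54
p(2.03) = 2.68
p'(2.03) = -0.25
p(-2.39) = -0.77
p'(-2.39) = 0.72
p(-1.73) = -0.23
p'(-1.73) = 1.00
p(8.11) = 5.67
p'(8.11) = 0.60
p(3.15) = 2.91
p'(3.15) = 0.42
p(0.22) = -1.72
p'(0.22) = -0.77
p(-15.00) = -8.52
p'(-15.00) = 0.61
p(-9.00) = -4.87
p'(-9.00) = 0.61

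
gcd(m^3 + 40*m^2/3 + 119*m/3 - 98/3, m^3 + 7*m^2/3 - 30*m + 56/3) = m^2 + 19*m/3 - 14/3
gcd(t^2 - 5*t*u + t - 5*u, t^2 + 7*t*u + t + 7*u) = t + 1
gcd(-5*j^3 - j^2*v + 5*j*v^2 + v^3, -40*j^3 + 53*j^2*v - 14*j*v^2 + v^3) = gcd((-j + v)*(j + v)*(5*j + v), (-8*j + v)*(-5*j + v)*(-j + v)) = -j + v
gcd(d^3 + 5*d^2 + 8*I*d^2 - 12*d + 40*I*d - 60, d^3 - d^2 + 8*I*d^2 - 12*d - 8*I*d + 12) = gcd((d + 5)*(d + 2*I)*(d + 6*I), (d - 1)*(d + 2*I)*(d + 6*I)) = d^2 + 8*I*d - 12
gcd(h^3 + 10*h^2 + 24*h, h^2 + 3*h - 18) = h + 6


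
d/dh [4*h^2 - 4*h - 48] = 8*h - 4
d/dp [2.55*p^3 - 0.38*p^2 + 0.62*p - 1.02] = 7.65*p^2 - 0.76*p + 0.62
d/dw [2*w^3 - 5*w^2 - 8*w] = 6*w^2 - 10*w - 8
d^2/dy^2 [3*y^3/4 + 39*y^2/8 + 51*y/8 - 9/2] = 9*y/2 + 39/4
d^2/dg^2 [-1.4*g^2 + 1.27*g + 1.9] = -2.80000000000000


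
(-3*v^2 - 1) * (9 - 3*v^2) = 9*v^4 - 24*v^2 - 9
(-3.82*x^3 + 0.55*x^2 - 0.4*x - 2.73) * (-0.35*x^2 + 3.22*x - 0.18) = 1.337*x^5 - 12.4929*x^4 + 2.5986*x^3 - 0.4315*x^2 - 8.7186*x + 0.4914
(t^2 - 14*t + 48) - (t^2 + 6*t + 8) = 40 - 20*t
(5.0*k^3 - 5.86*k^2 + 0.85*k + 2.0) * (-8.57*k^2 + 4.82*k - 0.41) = -42.85*k^5 + 74.3202*k^4 - 37.5797*k^3 - 10.6404*k^2 + 9.2915*k - 0.82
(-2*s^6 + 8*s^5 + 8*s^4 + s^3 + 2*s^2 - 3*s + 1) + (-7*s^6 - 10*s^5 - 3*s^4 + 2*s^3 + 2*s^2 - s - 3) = -9*s^6 - 2*s^5 + 5*s^4 + 3*s^3 + 4*s^2 - 4*s - 2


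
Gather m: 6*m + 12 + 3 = 6*m + 15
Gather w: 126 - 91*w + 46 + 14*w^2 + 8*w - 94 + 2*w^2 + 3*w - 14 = 16*w^2 - 80*w + 64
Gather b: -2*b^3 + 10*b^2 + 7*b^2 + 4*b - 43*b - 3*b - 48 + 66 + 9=-2*b^3 + 17*b^2 - 42*b + 27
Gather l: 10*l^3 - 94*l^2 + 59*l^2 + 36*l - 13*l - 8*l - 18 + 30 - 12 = 10*l^3 - 35*l^2 + 15*l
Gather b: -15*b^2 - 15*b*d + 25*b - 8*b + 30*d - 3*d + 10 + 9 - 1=-15*b^2 + b*(17 - 15*d) + 27*d + 18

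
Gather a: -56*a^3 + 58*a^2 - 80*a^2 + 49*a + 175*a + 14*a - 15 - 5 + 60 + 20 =-56*a^3 - 22*a^2 + 238*a + 60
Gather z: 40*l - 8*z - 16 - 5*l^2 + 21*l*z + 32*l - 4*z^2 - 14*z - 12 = -5*l^2 + 72*l - 4*z^2 + z*(21*l - 22) - 28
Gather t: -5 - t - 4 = -t - 9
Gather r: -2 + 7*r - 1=7*r - 3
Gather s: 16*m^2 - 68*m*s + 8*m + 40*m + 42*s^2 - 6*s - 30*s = 16*m^2 + 48*m + 42*s^2 + s*(-68*m - 36)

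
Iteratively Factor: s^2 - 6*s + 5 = (s - 5)*(s - 1)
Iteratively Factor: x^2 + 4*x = (x)*(x + 4)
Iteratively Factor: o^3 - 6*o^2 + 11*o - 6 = (o - 2)*(o^2 - 4*o + 3) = (o - 2)*(o - 1)*(o - 3)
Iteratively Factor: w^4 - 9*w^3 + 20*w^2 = (w - 5)*(w^3 - 4*w^2) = w*(w - 5)*(w^2 - 4*w) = w^2*(w - 5)*(w - 4)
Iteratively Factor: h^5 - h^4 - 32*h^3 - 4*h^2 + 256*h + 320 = (h + 2)*(h^4 - 3*h^3 - 26*h^2 + 48*h + 160) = (h + 2)^2*(h^3 - 5*h^2 - 16*h + 80) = (h - 5)*(h + 2)^2*(h^2 - 16) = (h - 5)*(h + 2)^2*(h + 4)*(h - 4)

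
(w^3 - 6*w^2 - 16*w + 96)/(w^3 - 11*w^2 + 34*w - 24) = (w + 4)/(w - 1)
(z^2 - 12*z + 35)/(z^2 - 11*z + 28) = (z - 5)/(z - 4)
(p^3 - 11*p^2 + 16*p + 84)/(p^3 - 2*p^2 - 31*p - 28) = (p^2 - 4*p - 12)/(p^2 + 5*p + 4)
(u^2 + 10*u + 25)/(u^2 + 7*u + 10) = (u + 5)/(u + 2)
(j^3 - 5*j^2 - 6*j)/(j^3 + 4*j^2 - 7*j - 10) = j*(j - 6)/(j^2 + 3*j - 10)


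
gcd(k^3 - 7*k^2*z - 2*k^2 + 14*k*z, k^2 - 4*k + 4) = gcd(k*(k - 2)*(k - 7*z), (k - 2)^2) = k - 2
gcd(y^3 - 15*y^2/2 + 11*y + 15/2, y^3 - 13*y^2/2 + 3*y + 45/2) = y^2 - 8*y + 15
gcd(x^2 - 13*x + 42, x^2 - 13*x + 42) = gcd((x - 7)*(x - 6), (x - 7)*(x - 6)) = x^2 - 13*x + 42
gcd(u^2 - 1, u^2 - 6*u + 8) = 1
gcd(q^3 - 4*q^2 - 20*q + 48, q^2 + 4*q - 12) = q - 2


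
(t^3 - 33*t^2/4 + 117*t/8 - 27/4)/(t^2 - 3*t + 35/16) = 2*(8*t^3 - 66*t^2 + 117*t - 54)/(16*t^2 - 48*t + 35)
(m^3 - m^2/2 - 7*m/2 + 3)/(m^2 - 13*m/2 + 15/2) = (m^2 + m - 2)/(m - 5)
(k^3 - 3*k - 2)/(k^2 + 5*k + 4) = (k^2 - k - 2)/(k + 4)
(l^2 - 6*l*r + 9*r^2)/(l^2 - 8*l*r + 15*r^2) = (-l + 3*r)/(-l + 5*r)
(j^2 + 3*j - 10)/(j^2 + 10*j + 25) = (j - 2)/(j + 5)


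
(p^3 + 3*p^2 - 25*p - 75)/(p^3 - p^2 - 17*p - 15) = (p + 5)/(p + 1)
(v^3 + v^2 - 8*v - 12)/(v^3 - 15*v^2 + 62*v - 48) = (v^3 + v^2 - 8*v - 12)/(v^3 - 15*v^2 + 62*v - 48)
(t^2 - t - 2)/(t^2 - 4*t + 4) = (t + 1)/(t - 2)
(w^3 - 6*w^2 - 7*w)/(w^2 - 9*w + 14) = w*(w + 1)/(w - 2)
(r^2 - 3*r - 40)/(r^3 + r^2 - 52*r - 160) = 1/(r + 4)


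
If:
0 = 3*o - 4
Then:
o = 4/3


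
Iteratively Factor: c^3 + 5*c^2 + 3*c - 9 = (c - 1)*(c^2 + 6*c + 9) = (c - 1)*(c + 3)*(c + 3)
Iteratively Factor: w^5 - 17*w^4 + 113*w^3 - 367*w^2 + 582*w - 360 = (w - 2)*(w^4 - 15*w^3 + 83*w^2 - 201*w + 180) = (w - 4)*(w - 2)*(w^3 - 11*w^2 + 39*w - 45) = (w - 5)*(w - 4)*(w - 2)*(w^2 - 6*w + 9) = (w - 5)*(w - 4)*(w - 3)*(w - 2)*(w - 3)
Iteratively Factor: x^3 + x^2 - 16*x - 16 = (x - 4)*(x^2 + 5*x + 4) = (x - 4)*(x + 1)*(x + 4)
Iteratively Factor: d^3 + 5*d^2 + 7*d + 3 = (d + 1)*(d^2 + 4*d + 3) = (d + 1)*(d + 3)*(d + 1)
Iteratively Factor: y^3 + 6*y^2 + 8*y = (y + 4)*(y^2 + 2*y) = y*(y + 4)*(y + 2)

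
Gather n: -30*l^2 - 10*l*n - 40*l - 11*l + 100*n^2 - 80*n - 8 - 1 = -30*l^2 - 51*l + 100*n^2 + n*(-10*l - 80) - 9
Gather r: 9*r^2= 9*r^2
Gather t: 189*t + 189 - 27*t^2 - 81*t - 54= -27*t^2 + 108*t + 135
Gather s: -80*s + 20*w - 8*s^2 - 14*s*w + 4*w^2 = -8*s^2 + s*(-14*w - 80) + 4*w^2 + 20*w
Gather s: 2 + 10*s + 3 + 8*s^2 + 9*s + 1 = 8*s^2 + 19*s + 6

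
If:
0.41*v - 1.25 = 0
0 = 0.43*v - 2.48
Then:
No Solution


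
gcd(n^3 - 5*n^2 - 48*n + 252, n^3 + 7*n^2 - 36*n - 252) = n^2 + n - 42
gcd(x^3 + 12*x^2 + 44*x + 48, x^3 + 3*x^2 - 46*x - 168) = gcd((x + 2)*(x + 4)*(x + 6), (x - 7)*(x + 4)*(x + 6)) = x^2 + 10*x + 24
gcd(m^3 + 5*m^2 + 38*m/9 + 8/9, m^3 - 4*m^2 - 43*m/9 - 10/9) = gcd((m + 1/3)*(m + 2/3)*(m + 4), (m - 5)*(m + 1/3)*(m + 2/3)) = m^2 + m + 2/9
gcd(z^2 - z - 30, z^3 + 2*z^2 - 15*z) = z + 5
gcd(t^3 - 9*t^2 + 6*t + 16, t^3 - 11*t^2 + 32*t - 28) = t - 2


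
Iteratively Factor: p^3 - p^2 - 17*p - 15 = (p + 1)*(p^2 - 2*p - 15) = (p - 5)*(p + 1)*(p + 3)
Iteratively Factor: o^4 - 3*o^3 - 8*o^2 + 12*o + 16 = (o + 2)*(o^3 - 5*o^2 + 2*o + 8) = (o + 1)*(o + 2)*(o^2 - 6*o + 8) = (o - 2)*(o + 1)*(o + 2)*(o - 4)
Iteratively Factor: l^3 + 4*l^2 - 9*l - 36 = (l + 3)*(l^2 + l - 12) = (l - 3)*(l + 3)*(l + 4)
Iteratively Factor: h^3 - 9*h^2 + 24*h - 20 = (h - 2)*(h^2 - 7*h + 10) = (h - 2)^2*(h - 5)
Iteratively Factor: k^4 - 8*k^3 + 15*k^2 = (k - 3)*(k^3 - 5*k^2) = (k - 5)*(k - 3)*(k^2) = k*(k - 5)*(k - 3)*(k)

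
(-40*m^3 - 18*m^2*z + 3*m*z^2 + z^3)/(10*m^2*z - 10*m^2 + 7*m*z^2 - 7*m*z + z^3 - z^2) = (-4*m + z)/(z - 1)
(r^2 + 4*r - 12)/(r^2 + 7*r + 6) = (r - 2)/(r + 1)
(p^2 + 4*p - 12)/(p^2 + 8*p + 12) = (p - 2)/(p + 2)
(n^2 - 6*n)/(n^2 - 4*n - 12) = n/(n + 2)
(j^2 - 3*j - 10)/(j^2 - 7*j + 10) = (j + 2)/(j - 2)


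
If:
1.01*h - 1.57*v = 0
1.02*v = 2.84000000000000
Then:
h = 4.33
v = 2.78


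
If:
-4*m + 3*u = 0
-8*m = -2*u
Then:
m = 0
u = 0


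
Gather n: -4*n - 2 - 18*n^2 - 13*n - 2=-18*n^2 - 17*n - 4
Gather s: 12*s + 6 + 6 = 12*s + 12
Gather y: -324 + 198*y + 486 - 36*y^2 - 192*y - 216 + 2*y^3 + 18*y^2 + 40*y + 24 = 2*y^3 - 18*y^2 + 46*y - 30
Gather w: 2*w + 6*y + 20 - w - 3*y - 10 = w + 3*y + 10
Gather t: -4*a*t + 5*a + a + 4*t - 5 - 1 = 6*a + t*(4 - 4*a) - 6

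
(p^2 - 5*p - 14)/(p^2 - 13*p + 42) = (p + 2)/(p - 6)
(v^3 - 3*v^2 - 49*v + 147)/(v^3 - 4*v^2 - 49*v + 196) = (v - 3)/(v - 4)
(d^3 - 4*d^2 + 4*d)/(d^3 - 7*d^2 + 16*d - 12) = d/(d - 3)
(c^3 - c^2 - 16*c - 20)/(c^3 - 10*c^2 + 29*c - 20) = (c^2 + 4*c + 4)/(c^2 - 5*c + 4)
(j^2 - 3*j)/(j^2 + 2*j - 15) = j/(j + 5)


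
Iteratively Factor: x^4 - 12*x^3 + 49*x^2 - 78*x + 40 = (x - 5)*(x^3 - 7*x^2 + 14*x - 8) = (x - 5)*(x - 2)*(x^2 - 5*x + 4) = (x - 5)*(x - 2)*(x - 1)*(x - 4)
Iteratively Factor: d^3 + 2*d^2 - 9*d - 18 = (d + 3)*(d^2 - d - 6) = (d + 2)*(d + 3)*(d - 3)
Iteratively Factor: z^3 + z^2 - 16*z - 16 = (z + 1)*(z^2 - 16) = (z + 1)*(z + 4)*(z - 4)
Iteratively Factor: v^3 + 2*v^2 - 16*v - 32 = (v + 4)*(v^2 - 2*v - 8) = (v - 4)*(v + 4)*(v + 2)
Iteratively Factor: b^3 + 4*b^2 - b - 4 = (b - 1)*(b^2 + 5*b + 4) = (b - 1)*(b + 1)*(b + 4)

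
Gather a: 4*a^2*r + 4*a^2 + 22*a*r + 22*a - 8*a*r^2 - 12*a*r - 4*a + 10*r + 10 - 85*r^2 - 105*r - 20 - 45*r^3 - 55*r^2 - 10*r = a^2*(4*r + 4) + a*(-8*r^2 + 10*r + 18) - 45*r^3 - 140*r^2 - 105*r - 10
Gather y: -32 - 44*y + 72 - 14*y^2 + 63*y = -14*y^2 + 19*y + 40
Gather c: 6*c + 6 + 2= 6*c + 8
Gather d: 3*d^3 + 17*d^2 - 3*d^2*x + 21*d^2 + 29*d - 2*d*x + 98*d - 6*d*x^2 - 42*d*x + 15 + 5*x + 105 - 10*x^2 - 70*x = 3*d^3 + d^2*(38 - 3*x) + d*(-6*x^2 - 44*x + 127) - 10*x^2 - 65*x + 120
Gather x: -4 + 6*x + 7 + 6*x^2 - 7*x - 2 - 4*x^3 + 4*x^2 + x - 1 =-4*x^3 + 10*x^2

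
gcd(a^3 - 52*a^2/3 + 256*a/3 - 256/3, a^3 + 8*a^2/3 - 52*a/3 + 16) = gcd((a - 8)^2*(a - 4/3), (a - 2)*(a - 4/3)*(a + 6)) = a - 4/3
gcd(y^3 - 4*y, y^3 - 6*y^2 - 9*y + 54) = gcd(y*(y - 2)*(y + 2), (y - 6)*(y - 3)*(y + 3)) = 1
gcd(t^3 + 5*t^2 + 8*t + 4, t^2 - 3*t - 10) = t + 2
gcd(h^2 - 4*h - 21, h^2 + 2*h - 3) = h + 3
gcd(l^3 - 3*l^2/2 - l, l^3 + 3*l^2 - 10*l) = l^2 - 2*l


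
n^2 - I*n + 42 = (n - 7*I)*(n + 6*I)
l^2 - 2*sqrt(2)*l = l*(l - 2*sqrt(2))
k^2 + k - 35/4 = (k - 5/2)*(k + 7/2)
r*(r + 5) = r^2 + 5*r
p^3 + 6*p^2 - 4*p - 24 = (p - 2)*(p + 2)*(p + 6)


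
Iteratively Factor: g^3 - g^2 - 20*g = (g + 4)*(g^2 - 5*g) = g*(g + 4)*(g - 5)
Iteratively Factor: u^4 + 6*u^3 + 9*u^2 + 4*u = (u + 1)*(u^3 + 5*u^2 + 4*u) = (u + 1)^2*(u^2 + 4*u) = u*(u + 1)^2*(u + 4)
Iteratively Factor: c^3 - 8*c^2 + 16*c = (c - 4)*(c^2 - 4*c) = (c - 4)^2*(c)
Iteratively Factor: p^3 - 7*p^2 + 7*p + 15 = (p + 1)*(p^2 - 8*p + 15) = (p - 5)*(p + 1)*(p - 3)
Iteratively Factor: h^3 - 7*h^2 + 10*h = (h - 2)*(h^2 - 5*h) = (h - 5)*(h - 2)*(h)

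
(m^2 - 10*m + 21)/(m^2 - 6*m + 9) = (m - 7)/(m - 3)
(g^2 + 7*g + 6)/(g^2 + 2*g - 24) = (g + 1)/(g - 4)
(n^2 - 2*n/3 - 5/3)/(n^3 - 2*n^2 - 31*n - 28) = (n - 5/3)/(n^2 - 3*n - 28)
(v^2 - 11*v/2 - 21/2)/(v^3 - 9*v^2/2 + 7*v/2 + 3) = (2*v^2 - 11*v - 21)/(2*v^3 - 9*v^2 + 7*v + 6)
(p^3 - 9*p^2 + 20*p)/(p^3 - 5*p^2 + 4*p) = (p - 5)/(p - 1)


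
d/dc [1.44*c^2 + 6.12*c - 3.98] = 2.88*c + 6.12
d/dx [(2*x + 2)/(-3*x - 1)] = 4/(3*x + 1)^2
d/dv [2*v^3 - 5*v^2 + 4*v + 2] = 6*v^2 - 10*v + 4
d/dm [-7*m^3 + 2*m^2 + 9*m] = -21*m^2 + 4*m + 9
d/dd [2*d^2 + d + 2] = 4*d + 1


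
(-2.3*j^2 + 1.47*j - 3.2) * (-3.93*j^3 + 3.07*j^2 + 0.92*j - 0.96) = 9.039*j^5 - 12.8381*j^4 + 14.9729*j^3 - 6.2636*j^2 - 4.3552*j + 3.072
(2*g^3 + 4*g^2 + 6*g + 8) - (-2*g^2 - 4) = 2*g^3 + 6*g^2 + 6*g + 12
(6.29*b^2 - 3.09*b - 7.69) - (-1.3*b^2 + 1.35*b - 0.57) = 7.59*b^2 - 4.44*b - 7.12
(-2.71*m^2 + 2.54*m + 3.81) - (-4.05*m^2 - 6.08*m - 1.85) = 1.34*m^2 + 8.62*m + 5.66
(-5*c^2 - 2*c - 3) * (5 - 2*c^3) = 10*c^5 + 4*c^4 + 6*c^3 - 25*c^2 - 10*c - 15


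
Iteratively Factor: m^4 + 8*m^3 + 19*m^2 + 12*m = (m + 3)*(m^3 + 5*m^2 + 4*m) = (m + 3)*(m + 4)*(m^2 + m) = m*(m + 3)*(m + 4)*(m + 1)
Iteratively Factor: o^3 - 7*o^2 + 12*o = (o - 3)*(o^2 - 4*o) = (o - 4)*(o - 3)*(o)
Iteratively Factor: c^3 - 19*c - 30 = (c + 3)*(c^2 - 3*c - 10) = (c - 5)*(c + 3)*(c + 2)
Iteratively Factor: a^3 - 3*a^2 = (a)*(a^2 - 3*a) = a*(a - 3)*(a)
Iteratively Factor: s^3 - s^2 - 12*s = (s)*(s^2 - s - 12) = s*(s + 3)*(s - 4)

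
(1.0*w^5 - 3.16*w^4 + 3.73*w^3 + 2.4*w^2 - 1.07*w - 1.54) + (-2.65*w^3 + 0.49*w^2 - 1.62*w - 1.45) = 1.0*w^5 - 3.16*w^4 + 1.08*w^3 + 2.89*w^2 - 2.69*w - 2.99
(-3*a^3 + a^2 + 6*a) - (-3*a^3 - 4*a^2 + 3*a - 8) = 5*a^2 + 3*a + 8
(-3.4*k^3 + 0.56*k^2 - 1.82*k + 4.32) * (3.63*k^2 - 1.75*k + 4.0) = -12.342*k^5 + 7.9828*k^4 - 21.1866*k^3 + 21.1066*k^2 - 14.84*k + 17.28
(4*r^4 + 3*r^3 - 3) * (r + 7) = 4*r^5 + 31*r^4 + 21*r^3 - 3*r - 21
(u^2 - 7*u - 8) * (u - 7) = u^3 - 14*u^2 + 41*u + 56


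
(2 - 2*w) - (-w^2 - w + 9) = w^2 - w - 7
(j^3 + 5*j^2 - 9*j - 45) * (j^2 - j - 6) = j^5 + 4*j^4 - 20*j^3 - 66*j^2 + 99*j + 270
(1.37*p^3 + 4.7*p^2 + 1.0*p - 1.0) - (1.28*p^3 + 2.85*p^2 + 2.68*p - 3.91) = 0.0900000000000001*p^3 + 1.85*p^2 - 1.68*p + 2.91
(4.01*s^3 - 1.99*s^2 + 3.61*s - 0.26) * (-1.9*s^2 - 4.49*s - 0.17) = -7.619*s^5 - 14.2239*s^4 + 1.3944*s^3 - 15.3766*s^2 + 0.5537*s + 0.0442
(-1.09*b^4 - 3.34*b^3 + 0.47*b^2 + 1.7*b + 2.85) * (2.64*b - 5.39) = -2.8776*b^5 - 2.9425*b^4 + 19.2434*b^3 + 1.9547*b^2 - 1.639*b - 15.3615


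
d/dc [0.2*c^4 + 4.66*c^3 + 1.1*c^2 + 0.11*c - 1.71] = 0.8*c^3 + 13.98*c^2 + 2.2*c + 0.11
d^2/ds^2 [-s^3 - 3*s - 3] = -6*s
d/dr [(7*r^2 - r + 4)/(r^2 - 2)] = (r^2 - 36*r + 2)/(r^4 - 4*r^2 + 4)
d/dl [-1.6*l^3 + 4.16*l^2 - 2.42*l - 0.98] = -4.8*l^2 + 8.32*l - 2.42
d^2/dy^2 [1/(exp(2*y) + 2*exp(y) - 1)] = 2*(4*(exp(y) + 1)^2*exp(y) - (2*exp(y) + 1)*(exp(2*y) + 2*exp(y) - 1))*exp(y)/(exp(2*y) + 2*exp(y) - 1)^3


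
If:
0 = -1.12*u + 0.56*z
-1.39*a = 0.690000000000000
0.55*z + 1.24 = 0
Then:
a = -0.50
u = -1.13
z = -2.25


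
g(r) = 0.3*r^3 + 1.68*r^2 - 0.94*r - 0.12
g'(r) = 0.9*r^2 + 3.36*r - 0.94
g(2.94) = 19.26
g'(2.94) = 16.72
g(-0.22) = 0.16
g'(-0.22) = -1.64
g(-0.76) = 1.43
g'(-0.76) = -2.97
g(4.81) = 67.61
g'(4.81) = 36.04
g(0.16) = -0.23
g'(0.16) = -0.38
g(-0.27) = 0.25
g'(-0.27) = -1.78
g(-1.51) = 4.10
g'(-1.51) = -3.96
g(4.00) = 42.20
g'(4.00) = 26.90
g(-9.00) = -74.28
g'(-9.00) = 41.72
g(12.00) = 748.92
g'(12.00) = 168.98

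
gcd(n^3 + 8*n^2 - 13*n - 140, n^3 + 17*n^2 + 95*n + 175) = n^2 + 12*n + 35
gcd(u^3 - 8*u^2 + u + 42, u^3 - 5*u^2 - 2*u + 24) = u^2 - u - 6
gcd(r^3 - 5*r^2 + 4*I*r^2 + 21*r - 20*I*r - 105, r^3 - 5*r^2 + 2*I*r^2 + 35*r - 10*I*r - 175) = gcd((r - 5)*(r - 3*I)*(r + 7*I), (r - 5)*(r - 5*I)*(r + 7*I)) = r^2 + r*(-5 + 7*I) - 35*I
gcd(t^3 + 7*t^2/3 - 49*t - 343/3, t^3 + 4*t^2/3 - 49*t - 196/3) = t^2 - 49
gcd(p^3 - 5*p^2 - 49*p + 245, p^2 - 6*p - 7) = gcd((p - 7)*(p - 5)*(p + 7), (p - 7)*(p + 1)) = p - 7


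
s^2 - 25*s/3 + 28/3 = (s - 7)*(s - 4/3)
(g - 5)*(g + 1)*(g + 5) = g^3 + g^2 - 25*g - 25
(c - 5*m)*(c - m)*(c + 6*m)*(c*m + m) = c^4*m + c^3*m - 31*c^2*m^3 + 30*c*m^4 - 31*c*m^3 + 30*m^4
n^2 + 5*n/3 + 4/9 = (n + 1/3)*(n + 4/3)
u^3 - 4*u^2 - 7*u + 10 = (u - 5)*(u - 1)*(u + 2)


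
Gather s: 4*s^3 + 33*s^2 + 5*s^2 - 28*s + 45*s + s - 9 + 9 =4*s^3 + 38*s^2 + 18*s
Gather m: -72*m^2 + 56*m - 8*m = -72*m^2 + 48*m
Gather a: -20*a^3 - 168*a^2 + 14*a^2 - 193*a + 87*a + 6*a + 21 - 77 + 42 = -20*a^3 - 154*a^2 - 100*a - 14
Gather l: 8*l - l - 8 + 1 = 7*l - 7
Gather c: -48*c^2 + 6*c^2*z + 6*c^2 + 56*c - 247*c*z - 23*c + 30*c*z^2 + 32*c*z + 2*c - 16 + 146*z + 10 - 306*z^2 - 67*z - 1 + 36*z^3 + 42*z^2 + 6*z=c^2*(6*z - 42) + c*(30*z^2 - 215*z + 35) + 36*z^3 - 264*z^2 + 85*z - 7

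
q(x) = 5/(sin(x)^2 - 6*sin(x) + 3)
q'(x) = 5*(-2*sin(x)*cos(x) + 6*cos(x))/(sin(x)^2 - 6*sin(x) + 3)^2 = 10*(3 - sin(x))*cos(x)/(sin(x)^2 - 6*sin(x) + 3)^2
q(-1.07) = 0.55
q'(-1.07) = 0.23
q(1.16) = -3.01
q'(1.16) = 3.02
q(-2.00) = 0.54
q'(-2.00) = -0.19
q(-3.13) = 1.63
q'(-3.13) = -3.20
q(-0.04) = 1.54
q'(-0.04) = 2.89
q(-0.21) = 1.16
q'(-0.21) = 1.70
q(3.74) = 0.75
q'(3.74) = -0.66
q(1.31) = -2.68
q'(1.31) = 1.51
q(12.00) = 0.77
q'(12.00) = 0.70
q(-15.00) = 0.68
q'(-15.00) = -0.52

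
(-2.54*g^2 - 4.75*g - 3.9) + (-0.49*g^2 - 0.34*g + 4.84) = -3.03*g^2 - 5.09*g + 0.94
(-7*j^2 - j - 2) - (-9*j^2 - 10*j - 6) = 2*j^2 + 9*j + 4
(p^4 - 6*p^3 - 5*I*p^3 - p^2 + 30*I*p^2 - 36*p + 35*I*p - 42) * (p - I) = p^5 - 6*p^4 - 6*I*p^4 - 6*p^3 + 36*I*p^3 - 6*p^2 + 36*I*p^2 - 7*p + 36*I*p + 42*I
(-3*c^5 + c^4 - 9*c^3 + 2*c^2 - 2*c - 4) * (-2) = 6*c^5 - 2*c^4 + 18*c^3 - 4*c^2 + 4*c + 8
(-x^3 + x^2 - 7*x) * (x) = -x^4 + x^3 - 7*x^2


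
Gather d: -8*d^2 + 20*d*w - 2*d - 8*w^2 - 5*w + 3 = -8*d^2 + d*(20*w - 2) - 8*w^2 - 5*w + 3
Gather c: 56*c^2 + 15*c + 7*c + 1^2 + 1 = 56*c^2 + 22*c + 2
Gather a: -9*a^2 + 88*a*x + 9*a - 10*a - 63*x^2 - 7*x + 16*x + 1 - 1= -9*a^2 + a*(88*x - 1) - 63*x^2 + 9*x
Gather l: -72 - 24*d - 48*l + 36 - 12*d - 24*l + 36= -36*d - 72*l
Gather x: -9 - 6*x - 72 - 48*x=-54*x - 81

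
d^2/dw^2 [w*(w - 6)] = 2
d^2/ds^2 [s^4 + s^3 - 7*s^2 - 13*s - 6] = 12*s^2 + 6*s - 14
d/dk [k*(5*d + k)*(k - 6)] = 10*d*k - 30*d + 3*k^2 - 12*k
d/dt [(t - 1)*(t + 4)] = 2*t + 3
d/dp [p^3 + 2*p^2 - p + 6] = 3*p^2 + 4*p - 1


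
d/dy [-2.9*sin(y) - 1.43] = -2.9*cos(y)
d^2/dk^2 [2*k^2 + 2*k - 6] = 4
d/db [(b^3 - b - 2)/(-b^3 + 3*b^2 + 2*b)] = (3*b^4 + 2*b^3 - 3*b^2 + 12*b + 4)/(b^2*(b^4 - 6*b^3 + 5*b^2 + 12*b + 4))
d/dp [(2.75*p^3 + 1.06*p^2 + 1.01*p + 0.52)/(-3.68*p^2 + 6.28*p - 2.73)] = (-10.12*p^4 + 34.54*p^3 - 12.1489*p^2 - 1.9604*p - 6.0229)/(13.5424*p^4 - 46.2208*p^3 + 59.5312*p^2 - 34.2888*p + 7.4529)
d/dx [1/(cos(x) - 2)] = sin(x)/(cos(x) - 2)^2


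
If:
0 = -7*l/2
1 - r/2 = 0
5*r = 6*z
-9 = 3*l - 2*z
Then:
No Solution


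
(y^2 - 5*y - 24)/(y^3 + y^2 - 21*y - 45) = (y - 8)/(y^2 - 2*y - 15)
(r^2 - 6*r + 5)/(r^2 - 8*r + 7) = (r - 5)/(r - 7)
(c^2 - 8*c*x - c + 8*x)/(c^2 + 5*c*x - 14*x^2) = (c^2 - 8*c*x - c + 8*x)/(c^2 + 5*c*x - 14*x^2)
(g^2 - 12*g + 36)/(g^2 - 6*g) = (g - 6)/g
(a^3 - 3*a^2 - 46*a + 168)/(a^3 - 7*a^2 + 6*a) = (a^2 + 3*a - 28)/(a*(a - 1))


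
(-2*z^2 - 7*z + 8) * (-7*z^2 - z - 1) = 14*z^4 + 51*z^3 - 47*z^2 - z - 8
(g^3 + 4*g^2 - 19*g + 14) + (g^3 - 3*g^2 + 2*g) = 2*g^3 + g^2 - 17*g + 14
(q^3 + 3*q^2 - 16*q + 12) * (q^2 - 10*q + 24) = q^5 - 7*q^4 - 22*q^3 + 244*q^2 - 504*q + 288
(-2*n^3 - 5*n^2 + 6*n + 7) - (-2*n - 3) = -2*n^3 - 5*n^2 + 8*n + 10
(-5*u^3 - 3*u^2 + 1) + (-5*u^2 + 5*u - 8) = -5*u^3 - 8*u^2 + 5*u - 7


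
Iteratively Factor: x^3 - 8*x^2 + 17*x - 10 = (x - 1)*(x^2 - 7*x + 10) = (x - 2)*(x - 1)*(x - 5)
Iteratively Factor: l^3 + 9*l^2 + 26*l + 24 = (l + 4)*(l^2 + 5*l + 6) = (l + 3)*(l + 4)*(l + 2)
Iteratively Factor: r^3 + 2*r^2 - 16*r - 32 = (r + 2)*(r^2 - 16) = (r + 2)*(r + 4)*(r - 4)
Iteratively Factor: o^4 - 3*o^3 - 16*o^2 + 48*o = (o + 4)*(o^3 - 7*o^2 + 12*o) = o*(o + 4)*(o^2 - 7*o + 12) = o*(o - 4)*(o + 4)*(o - 3)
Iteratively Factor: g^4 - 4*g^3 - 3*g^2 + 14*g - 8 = (g - 1)*(g^3 - 3*g^2 - 6*g + 8) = (g - 4)*(g - 1)*(g^2 + g - 2) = (g - 4)*(g - 1)^2*(g + 2)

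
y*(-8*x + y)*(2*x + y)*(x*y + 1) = -16*x^3*y^2 - 6*x^2*y^3 - 16*x^2*y + x*y^4 - 6*x*y^2 + y^3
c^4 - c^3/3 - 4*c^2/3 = c^2*(c - 4/3)*(c + 1)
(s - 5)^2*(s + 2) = s^3 - 8*s^2 + 5*s + 50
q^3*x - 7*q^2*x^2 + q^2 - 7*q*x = q*(q - 7*x)*(q*x + 1)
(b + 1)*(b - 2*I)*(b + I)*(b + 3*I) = b^4 + b^3 + 2*I*b^3 + 5*b^2 + 2*I*b^2 + 5*b + 6*I*b + 6*I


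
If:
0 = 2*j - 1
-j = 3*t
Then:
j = 1/2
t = -1/6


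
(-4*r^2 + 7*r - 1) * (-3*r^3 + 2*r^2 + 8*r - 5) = 12*r^5 - 29*r^4 - 15*r^3 + 74*r^2 - 43*r + 5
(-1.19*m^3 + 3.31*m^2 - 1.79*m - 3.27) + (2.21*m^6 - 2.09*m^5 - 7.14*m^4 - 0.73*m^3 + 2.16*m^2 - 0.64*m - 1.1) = 2.21*m^6 - 2.09*m^5 - 7.14*m^4 - 1.92*m^3 + 5.47*m^2 - 2.43*m - 4.37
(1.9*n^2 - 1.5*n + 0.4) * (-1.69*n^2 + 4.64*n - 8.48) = -3.211*n^4 + 11.351*n^3 - 23.748*n^2 + 14.576*n - 3.392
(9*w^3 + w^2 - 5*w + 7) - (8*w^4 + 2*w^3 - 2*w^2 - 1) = -8*w^4 + 7*w^3 + 3*w^2 - 5*w + 8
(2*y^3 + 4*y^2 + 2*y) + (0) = 2*y^3 + 4*y^2 + 2*y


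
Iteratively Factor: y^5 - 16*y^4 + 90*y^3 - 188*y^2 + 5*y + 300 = (y - 3)*(y^4 - 13*y^3 + 51*y^2 - 35*y - 100) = (y - 5)*(y - 3)*(y^3 - 8*y^2 + 11*y + 20) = (y - 5)*(y - 4)*(y - 3)*(y^2 - 4*y - 5) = (y - 5)^2*(y - 4)*(y - 3)*(y + 1)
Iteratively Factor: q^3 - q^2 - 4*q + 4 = (q - 1)*(q^2 - 4) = (q - 1)*(q + 2)*(q - 2)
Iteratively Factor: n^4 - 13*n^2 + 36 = (n - 3)*(n^3 + 3*n^2 - 4*n - 12) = (n - 3)*(n + 3)*(n^2 - 4) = (n - 3)*(n - 2)*(n + 3)*(n + 2)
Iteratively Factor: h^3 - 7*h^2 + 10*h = (h)*(h^2 - 7*h + 10) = h*(h - 2)*(h - 5)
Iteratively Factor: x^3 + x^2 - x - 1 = (x - 1)*(x^2 + 2*x + 1) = (x - 1)*(x + 1)*(x + 1)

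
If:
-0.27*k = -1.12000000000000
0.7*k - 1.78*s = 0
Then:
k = 4.15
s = 1.63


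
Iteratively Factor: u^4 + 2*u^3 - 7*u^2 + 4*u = (u + 4)*(u^3 - 2*u^2 + u) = (u - 1)*(u + 4)*(u^2 - u) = u*(u - 1)*(u + 4)*(u - 1)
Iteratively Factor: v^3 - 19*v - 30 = (v - 5)*(v^2 + 5*v + 6) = (v - 5)*(v + 3)*(v + 2)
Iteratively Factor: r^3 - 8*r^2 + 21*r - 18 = (r - 2)*(r^2 - 6*r + 9) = (r - 3)*(r - 2)*(r - 3)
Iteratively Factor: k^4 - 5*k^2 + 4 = (k + 2)*(k^3 - 2*k^2 - k + 2) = (k - 2)*(k + 2)*(k^2 - 1) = (k - 2)*(k - 1)*(k + 2)*(k + 1)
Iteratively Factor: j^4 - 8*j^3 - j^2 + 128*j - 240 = (j - 4)*(j^3 - 4*j^2 - 17*j + 60) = (j - 5)*(j - 4)*(j^2 + j - 12) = (j - 5)*(j - 4)*(j - 3)*(j + 4)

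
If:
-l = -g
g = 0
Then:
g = 0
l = 0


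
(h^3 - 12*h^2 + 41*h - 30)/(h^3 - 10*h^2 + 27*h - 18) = (h - 5)/(h - 3)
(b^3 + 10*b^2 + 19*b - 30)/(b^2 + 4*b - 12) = (b^2 + 4*b - 5)/(b - 2)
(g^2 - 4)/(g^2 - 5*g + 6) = (g + 2)/(g - 3)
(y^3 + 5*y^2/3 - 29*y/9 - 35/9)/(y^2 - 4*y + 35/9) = (3*y^2 + 10*y + 7)/(3*y - 7)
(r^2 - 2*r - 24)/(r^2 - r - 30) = (r + 4)/(r + 5)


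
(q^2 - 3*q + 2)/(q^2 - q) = (q - 2)/q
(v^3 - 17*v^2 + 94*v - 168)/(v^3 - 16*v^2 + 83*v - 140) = (v - 6)/(v - 5)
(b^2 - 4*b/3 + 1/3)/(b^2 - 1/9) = 3*(b - 1)/(3*b + 1)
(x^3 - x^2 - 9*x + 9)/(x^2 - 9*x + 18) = (x^2 + 2*x - 3)/(x - 6)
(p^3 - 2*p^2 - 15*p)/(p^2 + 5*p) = (p^2 - 2*p - 15)/(p + 5)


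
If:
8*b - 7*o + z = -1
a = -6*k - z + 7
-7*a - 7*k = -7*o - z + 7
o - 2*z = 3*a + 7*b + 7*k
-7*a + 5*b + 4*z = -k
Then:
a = -16942/1877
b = 7720/1877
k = 12066/1877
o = 3046/1877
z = -42315/1877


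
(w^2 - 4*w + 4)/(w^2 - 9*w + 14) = (w - 2)/(w - 7)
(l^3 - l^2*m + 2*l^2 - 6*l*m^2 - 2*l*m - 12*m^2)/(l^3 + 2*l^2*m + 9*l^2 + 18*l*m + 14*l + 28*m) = (l - 3*m)/(l + 7)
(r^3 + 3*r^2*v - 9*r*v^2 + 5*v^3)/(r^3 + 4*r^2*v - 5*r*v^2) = (r - v)/r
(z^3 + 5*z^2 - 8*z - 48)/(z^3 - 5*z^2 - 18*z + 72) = (z + 4)/(z - 6)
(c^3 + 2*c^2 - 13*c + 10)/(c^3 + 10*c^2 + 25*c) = (c^2 - 3*c + 2)/(c*(c + 5))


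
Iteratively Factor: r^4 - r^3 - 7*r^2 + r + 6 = (r - 1)*(r^3 - 7*r - 6) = (r - 1)*(r + 2)*(r^2 - 2*r - 3) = (r - 1)*(r + 1)*(r + 2)*(r - 3)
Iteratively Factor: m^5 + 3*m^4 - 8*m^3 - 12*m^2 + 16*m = (m + 4)*(m^4 - m^3 - 4*m^2 + 4*m) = m*(m + 4)*(m^3 - m^2 - 4*m + 4) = m*(m - 1)*(m + 4)*(m^2 - 4) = m*(m - 1)*(m + 2)*(m + 4)*(m - 2)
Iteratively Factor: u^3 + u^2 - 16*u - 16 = (u + 1)*(u^2 - 16) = (u - 4)*(u + 1)*(u + 4)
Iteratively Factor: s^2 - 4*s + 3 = (s - 1)*(s - 3)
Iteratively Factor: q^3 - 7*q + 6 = (q - 2)*(q^2 + 2*q - 3) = (q - 2)*(q + 3)*(q - 1)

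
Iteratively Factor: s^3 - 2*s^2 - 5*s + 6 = (s - 3)*(s^2 + s - 2) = (s - 3)*(s - 1)*(s + 2)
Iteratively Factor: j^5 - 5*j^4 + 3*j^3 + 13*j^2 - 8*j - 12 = (j - 3)*(j^4 - 2*j^3 - 3*j^2 + 4*j + 4) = (j - 3)*(j - 2)*(j^3 - 3*j - 2) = (j - 3)*(j - 2)*(j + 1)*(j^2 - j - 2) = (j - 3)*(j - 2)^2*(j + 1)*(j + 1)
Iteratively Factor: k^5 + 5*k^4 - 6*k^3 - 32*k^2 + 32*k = (k - 2)*(k^4 + 7*k^3 + 8*k^2 - 16*k) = (k - 2)*(k + 4)*(k^3 + 3*k^2 - 4*k) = (k - 2)*(k - 1)*(k + 4)*(k^2 + 4*k) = (k - 2)*(k - 1)*(k + 4)^2*(k)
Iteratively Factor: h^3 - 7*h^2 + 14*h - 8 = (h - 1)*(h^2 - 6*h + 8) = (h - 2)*(h - 1)*(h - 4)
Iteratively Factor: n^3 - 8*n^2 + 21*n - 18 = (n - 3)*(n^2 - 5*n + 6) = (n - 3)^2*(n - 2)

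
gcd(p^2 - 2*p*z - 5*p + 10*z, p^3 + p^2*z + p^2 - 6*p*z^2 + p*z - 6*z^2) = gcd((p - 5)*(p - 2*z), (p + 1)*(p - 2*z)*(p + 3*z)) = -p + 2*z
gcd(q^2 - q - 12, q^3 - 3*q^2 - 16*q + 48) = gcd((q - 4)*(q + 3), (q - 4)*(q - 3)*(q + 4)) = q - 4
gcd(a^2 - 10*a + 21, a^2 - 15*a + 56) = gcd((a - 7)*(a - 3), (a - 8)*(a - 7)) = a - 7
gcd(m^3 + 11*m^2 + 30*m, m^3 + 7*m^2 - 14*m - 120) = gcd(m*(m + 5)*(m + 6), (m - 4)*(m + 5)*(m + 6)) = m^2 + 11*m + 30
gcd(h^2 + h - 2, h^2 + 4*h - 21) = 1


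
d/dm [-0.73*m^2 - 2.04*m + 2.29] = -1.46*m - 2.04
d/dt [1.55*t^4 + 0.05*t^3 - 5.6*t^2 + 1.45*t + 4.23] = 6.2*t^3 + 0.15*t^2 - 11.2*t + 1.45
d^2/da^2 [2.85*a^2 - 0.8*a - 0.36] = 5.70000000000000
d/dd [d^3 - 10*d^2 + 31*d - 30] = 3*d^2 - 20*d + 31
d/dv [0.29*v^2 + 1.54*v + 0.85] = 0.58*v + 1.54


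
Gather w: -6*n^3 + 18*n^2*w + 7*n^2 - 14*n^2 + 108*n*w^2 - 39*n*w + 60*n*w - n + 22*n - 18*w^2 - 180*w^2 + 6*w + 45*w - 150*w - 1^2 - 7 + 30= -6*n^3 - 7*n^2 + 21*n + w^2*(108*n - 198) + w*(18*n^2 + 21*n - 99) + 22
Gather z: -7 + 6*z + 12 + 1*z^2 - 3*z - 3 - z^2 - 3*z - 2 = 0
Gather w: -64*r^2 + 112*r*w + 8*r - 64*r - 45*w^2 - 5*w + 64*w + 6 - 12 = -64*r^2 - 56*r - 45*w^2 + w*(112*r + 59) - 6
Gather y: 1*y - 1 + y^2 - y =y^2 - 1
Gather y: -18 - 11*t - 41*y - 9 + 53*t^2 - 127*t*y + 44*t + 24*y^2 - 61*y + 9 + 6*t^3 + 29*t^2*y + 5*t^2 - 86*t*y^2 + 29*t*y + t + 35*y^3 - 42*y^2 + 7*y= 6*t^3 + 58*t^2 + 34*t + 35*y^3 + y^2*(-86*t - 18) + y*(29*t^2 - 98*t - 95) - 18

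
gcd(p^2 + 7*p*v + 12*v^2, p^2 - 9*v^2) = p + 3*v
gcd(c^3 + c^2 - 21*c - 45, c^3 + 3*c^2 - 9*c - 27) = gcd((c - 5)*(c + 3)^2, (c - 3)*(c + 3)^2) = c^2 + 6*c + 9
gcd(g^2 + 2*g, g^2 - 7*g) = g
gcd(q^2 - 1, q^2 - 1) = q^2 - 1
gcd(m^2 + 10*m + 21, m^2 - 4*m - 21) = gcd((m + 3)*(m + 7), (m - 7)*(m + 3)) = m + 3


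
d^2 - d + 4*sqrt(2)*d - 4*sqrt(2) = (d - 1)*(d + 4*sqrt(2))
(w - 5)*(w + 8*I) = w^2 - 5*w + 8*I*w - 40*I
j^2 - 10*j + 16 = (j - 8)*(j - 2)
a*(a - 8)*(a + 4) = a^3 - 4*a^2 - 32*a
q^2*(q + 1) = q^3 + q^2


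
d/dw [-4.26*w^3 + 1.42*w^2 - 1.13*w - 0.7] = -12.78*w^2 + 2.84*w - 1.13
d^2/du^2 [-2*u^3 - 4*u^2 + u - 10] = -12*u - 8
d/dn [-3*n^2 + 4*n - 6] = 4 - 6*n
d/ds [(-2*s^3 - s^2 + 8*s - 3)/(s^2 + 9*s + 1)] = (-2*s^4 - 36*s^3 - 23*s^2 + 4*s + 35)/(s^4 + 18*s^3 + 83*s^2 + 18*s + 1)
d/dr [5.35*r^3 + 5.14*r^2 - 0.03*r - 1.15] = 16.05*r^2 + 10.28*r - 0.03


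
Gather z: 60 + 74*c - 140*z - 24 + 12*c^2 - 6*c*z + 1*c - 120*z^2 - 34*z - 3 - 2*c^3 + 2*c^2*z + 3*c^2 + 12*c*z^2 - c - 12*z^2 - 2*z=-2*c^3 + 15*c^2 + 74*c + z^2*(12*c - 132) + z*(2*c^2 - 6*c - 176) + 33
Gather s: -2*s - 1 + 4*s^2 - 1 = 4*s^2 - 2*s - 2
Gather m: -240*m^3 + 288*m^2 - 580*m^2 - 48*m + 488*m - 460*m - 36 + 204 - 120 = -240*m^3 - 292*m^2 - 20*m + 48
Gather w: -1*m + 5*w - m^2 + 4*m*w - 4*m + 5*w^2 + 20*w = -m^2 - 5*m + 5*w^2 + w*(4*m + 25)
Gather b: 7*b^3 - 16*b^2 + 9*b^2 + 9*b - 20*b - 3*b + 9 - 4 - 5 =7*b^3 - 7*b^2 - 14*b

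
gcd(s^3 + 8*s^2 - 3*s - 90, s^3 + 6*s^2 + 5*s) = s + 5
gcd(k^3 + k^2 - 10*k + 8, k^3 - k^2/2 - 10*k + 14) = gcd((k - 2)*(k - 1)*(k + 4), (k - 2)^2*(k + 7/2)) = k - 2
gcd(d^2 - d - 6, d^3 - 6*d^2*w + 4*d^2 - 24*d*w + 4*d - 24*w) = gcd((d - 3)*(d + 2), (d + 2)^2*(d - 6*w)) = d + 2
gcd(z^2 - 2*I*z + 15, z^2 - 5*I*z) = z - 5*I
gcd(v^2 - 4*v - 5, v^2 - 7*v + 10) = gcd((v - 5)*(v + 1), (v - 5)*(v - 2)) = v - 5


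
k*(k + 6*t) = k^2 + 6*k*t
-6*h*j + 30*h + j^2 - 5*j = (-6*h + j)*(j - 5)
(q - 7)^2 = q^2 - 14*q + 49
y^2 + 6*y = y*(y + 6)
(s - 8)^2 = s^2 - 16*s + 64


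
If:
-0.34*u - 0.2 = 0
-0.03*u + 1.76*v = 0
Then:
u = -0.59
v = -0.01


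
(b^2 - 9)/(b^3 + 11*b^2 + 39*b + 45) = (b - 3)/(b^2 + 8*b + 15)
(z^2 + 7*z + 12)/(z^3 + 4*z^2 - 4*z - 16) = (z + 3)/(z^2 - 4)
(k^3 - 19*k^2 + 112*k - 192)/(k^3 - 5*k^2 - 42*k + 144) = (k - 8)/(k + 6)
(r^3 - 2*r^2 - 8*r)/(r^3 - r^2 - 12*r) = (r + 2)/(r + 3)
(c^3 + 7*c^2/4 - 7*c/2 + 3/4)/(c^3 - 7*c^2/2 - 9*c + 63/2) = (4*c^2 - 5*c + 1)/(2*(2*c^2 - 13*c + 21))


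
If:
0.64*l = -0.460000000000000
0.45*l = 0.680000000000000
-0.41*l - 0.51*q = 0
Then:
No Solution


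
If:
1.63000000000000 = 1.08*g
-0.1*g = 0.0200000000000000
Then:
No Solution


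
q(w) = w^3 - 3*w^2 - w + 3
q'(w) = 3*w^2 - 6*w - 1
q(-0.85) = 1.07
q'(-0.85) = 6.27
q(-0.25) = 3.05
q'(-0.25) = 0.69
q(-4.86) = -177.79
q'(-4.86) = 99.02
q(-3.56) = -76.58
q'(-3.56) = 58.38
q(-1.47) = -5.19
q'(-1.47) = 14.30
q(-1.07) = -0.59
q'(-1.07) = 8.85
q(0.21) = 2.67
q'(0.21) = -2.13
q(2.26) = -3.04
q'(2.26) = 0.76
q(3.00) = 0.00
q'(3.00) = 8.00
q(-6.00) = -315.00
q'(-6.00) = 143.00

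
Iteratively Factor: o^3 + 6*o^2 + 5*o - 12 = (o + 3)*(o^2 + 3*o - 4) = (o + 3)*(o + 4)*(o - 1)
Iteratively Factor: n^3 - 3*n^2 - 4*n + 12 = (n - 3)*(n^2 - 4) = (n - 3)*(n + 2)*(n - 2)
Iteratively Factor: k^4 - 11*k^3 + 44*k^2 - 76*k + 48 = (k - 2)*(k^3 - 9*k^2 + 26*k - 24) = (k - 4)*(k - 2)*(k^2 - 5*k + 6) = (k - 4)*(k - 2)^2*(k - 3)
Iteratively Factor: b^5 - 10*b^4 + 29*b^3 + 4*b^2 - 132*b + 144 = (b + 2)*(b^4 - 12*b^3 + 53*b^2 - 102*b + 72) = (b - 2)*(b + 2)*(b^3 - 10*b^2 + 33*b - 36) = (b - 3)*(b - 2)*(b + 2)*(b^2 - 7*b + 12) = (b - 4)*(b - 3)*(b - 2)*(b + 2)*(b - 3)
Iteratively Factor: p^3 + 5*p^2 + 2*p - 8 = (p - 1)*(p^2 + 6*p + 8) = (p - 1)*(p + 2)*(p + 4)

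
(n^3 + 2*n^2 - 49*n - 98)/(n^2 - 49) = n + 2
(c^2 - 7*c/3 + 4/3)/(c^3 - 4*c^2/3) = (c - 1)/c^2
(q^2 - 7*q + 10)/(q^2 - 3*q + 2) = (q - 5)/(q - 1)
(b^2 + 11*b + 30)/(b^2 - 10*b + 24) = (b^2 + 11*b + 30)/(b^2 - 10*b + 24)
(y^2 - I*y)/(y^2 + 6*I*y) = (y - I)/(y + 6*I)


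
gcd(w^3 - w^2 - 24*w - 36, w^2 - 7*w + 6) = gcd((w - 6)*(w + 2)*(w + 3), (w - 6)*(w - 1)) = w - 6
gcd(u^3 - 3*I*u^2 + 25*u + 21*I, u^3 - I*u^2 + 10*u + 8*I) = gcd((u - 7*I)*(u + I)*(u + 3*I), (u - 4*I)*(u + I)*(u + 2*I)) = u + I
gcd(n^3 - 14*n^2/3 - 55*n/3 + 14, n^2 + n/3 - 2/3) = n - 2/3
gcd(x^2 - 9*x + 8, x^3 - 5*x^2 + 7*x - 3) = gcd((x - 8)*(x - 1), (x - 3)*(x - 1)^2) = x - 1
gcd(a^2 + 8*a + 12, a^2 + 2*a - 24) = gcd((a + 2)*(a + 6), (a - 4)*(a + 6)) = a + 6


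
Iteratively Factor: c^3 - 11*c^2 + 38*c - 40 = (c - 4)*(c^2 - 7*c + 10) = (c - 5)*(c - 4)*(c - 2)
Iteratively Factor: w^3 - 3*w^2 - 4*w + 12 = (w - 2)*(w^2 - w - 6) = (w - 3)*(w - 2)*(w + 2)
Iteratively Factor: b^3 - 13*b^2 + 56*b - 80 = (b - 4)*(b^2 - 9*b + 20) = (b - 4)^2*(b - 5)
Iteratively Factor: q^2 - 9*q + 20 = (q - 4)*(q - 5)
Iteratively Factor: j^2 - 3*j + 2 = (j - 1)*(j - 2)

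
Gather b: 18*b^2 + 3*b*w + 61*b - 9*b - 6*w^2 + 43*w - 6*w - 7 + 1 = 18*b^2 + b*(3*w + 52) - 6*w^2 + 37*w - 6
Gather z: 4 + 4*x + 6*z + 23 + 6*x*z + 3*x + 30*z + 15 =7*x + z*(6*x + 36) + 42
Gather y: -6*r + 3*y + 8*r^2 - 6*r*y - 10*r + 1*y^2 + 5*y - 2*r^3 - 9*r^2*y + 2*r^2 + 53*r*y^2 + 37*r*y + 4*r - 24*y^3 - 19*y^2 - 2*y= -2*r^3 + 10*r^2 - 12*r - 24*y^3 + y^2*(53*r - 18) + y*(-9*r^2 + 31*r + 6)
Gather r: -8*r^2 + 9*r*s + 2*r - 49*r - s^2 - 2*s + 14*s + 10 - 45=-8*r^2 + r*(9*s - 47) - s^2 + 12*s - 35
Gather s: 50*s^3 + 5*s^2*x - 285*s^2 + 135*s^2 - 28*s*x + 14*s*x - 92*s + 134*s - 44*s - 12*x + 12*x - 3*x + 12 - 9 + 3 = 50*s^3 + s^2*(5*x - 150) + s*(-14*x - 2) - 3*x + 6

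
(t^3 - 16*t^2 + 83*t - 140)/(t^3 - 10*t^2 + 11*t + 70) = (t - 4)/(t + 2)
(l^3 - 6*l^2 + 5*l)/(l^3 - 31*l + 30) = l/(l + 6)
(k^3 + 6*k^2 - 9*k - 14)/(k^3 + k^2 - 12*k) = (k^3 + 6*k^2 - 9*k - 14)/(k*(k^2 + k - 12))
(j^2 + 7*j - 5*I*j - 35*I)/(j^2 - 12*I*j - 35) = (j + 7)/(j - 7*I)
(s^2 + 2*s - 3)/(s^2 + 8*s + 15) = (s - 1)/(s + 5)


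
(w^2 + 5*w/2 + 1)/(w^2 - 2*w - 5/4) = 2*(w + 2)/(2*w - 5)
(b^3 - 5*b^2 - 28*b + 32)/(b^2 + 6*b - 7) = (b^2 - 4*b - 32)/(b + 7)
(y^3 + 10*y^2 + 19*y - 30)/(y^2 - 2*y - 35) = (y^2 + 5*y - 6)/(y - 7)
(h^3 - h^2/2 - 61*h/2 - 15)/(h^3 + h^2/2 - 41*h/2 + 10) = (2*h^2 - 11*h - 6)/(2*h^2 - 9*h + 4)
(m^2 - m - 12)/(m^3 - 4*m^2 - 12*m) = (-m^2 + m + 12)/(m*(-m^2 + 4*m + 12))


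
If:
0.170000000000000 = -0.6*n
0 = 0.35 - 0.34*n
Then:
No Solution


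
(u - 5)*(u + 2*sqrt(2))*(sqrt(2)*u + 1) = sqrt(2)*u^3 - 5*sqrt(2)*u^2 + 5*u^2 - 25*u + 2*sqrt(2)*u - 10*sqrt(2)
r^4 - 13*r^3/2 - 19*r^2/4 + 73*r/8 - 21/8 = (r - 7)*(r - 1/2)^2*(r + 3/2)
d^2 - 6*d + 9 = (d - 3)^2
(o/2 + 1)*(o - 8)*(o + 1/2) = o^3/2 - 11*o^2/4 - 19*o/2 - 4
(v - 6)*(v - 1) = v^2 - 7*v + 6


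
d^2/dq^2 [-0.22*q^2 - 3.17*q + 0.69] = -0.440000000000000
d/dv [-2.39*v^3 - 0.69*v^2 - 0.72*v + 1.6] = -7.17*v^2 - 1.38*v - 0.72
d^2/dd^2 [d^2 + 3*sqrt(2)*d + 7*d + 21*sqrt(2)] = 2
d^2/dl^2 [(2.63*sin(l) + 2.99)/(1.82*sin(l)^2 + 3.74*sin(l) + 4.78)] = (-8.71161200000003*sin(l)^5 - 21.7144200000001*sin(l)^4 + 93.645916*sin(l)^3 + 168.665784*sin(l)^2 - 21.8041599999999*sin(l) - 62.411832)/(1.82*sin(l)^2 + 3.74*sin(l) + 4.78)^3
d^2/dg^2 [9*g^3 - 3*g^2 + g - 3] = 54*g - 6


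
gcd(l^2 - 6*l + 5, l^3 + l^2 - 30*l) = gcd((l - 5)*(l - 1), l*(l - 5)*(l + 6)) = l - 5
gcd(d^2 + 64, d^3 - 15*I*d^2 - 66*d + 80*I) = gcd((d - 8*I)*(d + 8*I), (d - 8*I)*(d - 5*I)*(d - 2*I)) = d - 8*I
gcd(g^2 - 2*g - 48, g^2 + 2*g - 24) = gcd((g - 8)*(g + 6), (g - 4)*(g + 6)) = g + 6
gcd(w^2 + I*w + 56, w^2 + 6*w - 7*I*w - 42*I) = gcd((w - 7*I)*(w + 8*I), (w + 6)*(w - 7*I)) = w - 7*I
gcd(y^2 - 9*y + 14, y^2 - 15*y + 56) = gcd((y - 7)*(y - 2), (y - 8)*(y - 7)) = y - 7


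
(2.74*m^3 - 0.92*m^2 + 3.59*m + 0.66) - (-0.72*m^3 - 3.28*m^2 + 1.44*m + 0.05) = 3.46*m^3 + 2.36*m^2 + 2.15*m + 0.61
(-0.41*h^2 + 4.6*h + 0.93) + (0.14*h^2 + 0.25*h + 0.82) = -0.27*h^2 + 4.85*h + 1.75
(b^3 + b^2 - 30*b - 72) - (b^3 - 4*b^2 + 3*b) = 5*b^2 - 33*b - 72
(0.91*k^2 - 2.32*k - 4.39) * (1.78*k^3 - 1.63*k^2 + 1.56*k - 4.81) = 1.6198*k^5 - 5.6129*k^4 - 2.613*k^3 - 0.840600000000001*k^2 + 4.3108*k + 21.1159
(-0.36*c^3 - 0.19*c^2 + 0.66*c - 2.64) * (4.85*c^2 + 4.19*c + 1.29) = -1.746*c^5 - 2.4299*c^4 + 1.9405*c^3 - 10.2837*c^2 - 10.2102*c - 3.4056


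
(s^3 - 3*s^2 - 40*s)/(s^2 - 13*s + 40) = s*(s + 5)/(s - 5)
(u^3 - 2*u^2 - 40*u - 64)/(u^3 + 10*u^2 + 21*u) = (u^3 - 2*u^2 - 40*u - 64)/(u*(u^2 + 10*u + 21))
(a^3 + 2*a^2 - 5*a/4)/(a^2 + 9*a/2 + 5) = a*(2*a - 1)/(2*(a + 2))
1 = 1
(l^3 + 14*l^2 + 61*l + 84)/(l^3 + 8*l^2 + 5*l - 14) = (l^2 + 7*l + 12)/(l^2 + l - 2)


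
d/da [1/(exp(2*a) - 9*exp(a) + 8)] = (9 - 2*exp(a))*exp(a)/(exp(2*a) - 9*exp(a) + 8)^2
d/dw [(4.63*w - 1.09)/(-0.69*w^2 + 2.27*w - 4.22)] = (3.1947*w^2 - 1.5042*w - 17.0643)/(0.4761*w^4 - 3.1326*w^3 + 10.9765*w^2 - 19.1588*w + 17.8084)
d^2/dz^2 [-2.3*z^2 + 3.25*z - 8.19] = -4.60000000000000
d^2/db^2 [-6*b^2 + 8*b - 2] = -12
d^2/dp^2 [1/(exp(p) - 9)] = (exp(p) + 9)*exp(p)/(exp(p) - 9)^3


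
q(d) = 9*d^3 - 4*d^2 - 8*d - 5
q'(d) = 27*d^2 - 8*d - 8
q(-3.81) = -530.34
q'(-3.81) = 414.41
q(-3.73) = -497.87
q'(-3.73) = 397.49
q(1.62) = 9.81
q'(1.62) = 49.90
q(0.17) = -6.43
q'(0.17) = -8.58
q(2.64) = 111.60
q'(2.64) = 159.06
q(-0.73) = -4.79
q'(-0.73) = 12.23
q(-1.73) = -49.73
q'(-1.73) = 86.65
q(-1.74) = -50.60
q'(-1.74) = 87.67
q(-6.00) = -2045.00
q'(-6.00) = 1012.00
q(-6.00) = -2045.00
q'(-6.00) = 1012.00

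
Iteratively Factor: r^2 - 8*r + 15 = (r - 5)*(r - 3)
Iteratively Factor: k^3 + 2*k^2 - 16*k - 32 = (k - 4)*(k^2 + 6*k + 8) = (k - 4)*(k + 2)*(k + 4)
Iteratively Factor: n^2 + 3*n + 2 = (n + 1)*(n + 2)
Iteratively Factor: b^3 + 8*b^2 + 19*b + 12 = (b + 1)*(b^2 + 7*b + 12) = (b + 1)*(b + 4)*(b + 3)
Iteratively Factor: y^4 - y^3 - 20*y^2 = (y)*(y^3 - y^2 - 20*y) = y^2*(y^2 - y - 20) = y^2*(y - 5)*(y + 4)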